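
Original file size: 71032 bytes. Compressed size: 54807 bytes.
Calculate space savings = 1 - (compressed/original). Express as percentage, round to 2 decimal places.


ratio = compressed/original = 54807/71032 = 0.771582
savings = 1 - ratio = 1 - 0.771582 = 0.228418
as a percentage: 0.228418 * 100 = 22.84%

Space savings = 1 - 54807/71032 = 22.84%


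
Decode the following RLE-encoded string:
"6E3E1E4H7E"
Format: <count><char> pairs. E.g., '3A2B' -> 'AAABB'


Expanding each <count><char> pair:
  6E -> 'EEEEEE'
  3E -> 'EEE'
  1E -> 'E'
  4H -> 'HHHH'
  7E -> 'EEEEEEE'

Decoded = EEEEEEEEEEHHHHEEEEEEE


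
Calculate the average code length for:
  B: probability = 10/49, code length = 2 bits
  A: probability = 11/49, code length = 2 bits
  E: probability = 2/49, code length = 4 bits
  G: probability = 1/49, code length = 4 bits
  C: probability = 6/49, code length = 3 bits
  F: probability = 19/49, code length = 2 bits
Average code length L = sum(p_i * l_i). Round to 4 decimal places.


Weighted contributions p_i * l_i:
  B: (10/49) * 2 = 20/49
  A: (11/49) * 2 = 22/49
  E: (2/49) * 4 = 8/49
  G: (1/49) * 4 = 4/49
  C: (6/49) * 3 = 18/49
  F: (19/49) * 2 = 38/49
Sum = (20 + 22 + 8 + 4 + 18 + 38)/49 = 110/49

L = 110/49 = 2.2449 bits/symbol


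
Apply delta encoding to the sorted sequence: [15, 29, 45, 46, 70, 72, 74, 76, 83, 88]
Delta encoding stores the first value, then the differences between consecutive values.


First value: 15
Deltas:
  29 - 15 = 14
  45 - 29 = 16
  46 - 45 = 1
  70 - 46 = 24
  72 - 70 = 2
  74 - 72 = 2
  76 - 74 = 2
  83 - 76 = 7
  88 - 83 = 5


Delta encoded: [15, 14, 16, 1, 24, 2, 2, 2, 7, 5]


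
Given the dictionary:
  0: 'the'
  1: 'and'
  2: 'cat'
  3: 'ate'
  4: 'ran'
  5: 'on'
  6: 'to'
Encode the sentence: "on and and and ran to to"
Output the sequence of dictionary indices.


Look up each word in the dictionary:
  'on' -> 5
  'and' -> 1
  'and' -> 1
  'and' -> 1
  'ran' -> 4
  'to' -> 6
  'to' -> 6

Encoded: [5, 1, 1, 1, 4, 6, 6]


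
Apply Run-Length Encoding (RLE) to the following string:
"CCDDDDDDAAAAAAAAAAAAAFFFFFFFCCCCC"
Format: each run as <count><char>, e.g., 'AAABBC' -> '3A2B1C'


Scanning runs left to right:
  i=0: run of 'C' x 2 -> '2C'
  i=2: run of 'D' x 6 -> '6D'
  i=8: run of 'A' x 13 -> '13A'
  i=21: run of 'F' x 7 -> '7F'
  i=28: run of 'C' x 5 -> '5C'

RLE = 2C6D13A7F5C


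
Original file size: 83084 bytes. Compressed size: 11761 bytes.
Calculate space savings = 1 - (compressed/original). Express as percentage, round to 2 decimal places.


ratio = compressed/original = 11761/83084 = 0.141556
savings = 1 - ratio = 1 - 0.141556 = 0.858444
as a percentage: 0.858444 * 100 = 85.84%

Space savings = 1 - 11761/83084 = 85.84%


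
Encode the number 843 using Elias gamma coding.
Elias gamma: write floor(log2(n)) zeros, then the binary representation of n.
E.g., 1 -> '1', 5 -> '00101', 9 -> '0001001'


num_bits = floor(log2(843)) + 1 = 10
leading_zeros = num_bits - 1 = 9
binary(843) = 1101001011

Elias gamma(843) = '000000000' + '1101001011' = 0000000001101001011 (19 bits)


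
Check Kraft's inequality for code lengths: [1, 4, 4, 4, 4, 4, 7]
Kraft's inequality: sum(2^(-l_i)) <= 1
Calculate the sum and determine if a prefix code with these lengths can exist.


Sum = 2^(-1) + 2^(-4) + 2^(-4) + 2^(-4) + 2^(-4) + 2^(-4) + 2^(-7)
    = 0.5 + 0.0625 + 0.0625 + 0.0625 + 0.0625 + 0.0625 + 0.0078125
    = 105/128 = 0.8203125
Since 0.8203125 <= 1, Kraft's inequality IS satisfied.
A prefix code with these lengths CAN exist.

Kraft sum = 0.8203125. Satisfied.


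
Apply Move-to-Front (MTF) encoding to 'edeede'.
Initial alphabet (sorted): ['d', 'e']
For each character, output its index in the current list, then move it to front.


MTF encoding:
'e': index 1 in ['d', 'e'] -> ['e', 'd']
'd': index 1 in ['e', 'd'] -> ['d', 'e']
'e': index 1 in ['d', 'e'] -> ['e', 'd']
'e': index 0 in ['e', 'd'] -> ['e', 'd']
'd': index 1 in ['e', 'd'] -> ['d', 'e']
'e': index 1 in ['d', 'e'] -> ['e', 'd']


Output: [1, 1, 1, 0, 1, 1]


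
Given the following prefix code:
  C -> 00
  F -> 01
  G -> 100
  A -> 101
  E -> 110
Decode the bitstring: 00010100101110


Decoding step by step:
Bits 00 -> C
Bits 01 -> F
Bits 01 -> F
Bits 00 -> C
Bits 101 -> A
Bits 110 -> E


Decoded message: CFFCAE


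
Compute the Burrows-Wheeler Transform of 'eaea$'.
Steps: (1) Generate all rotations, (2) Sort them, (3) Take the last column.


Rotations (sorted):
  0: $eaea -> last char: a
  1: a$eae -> last char: e
  2: aea$e -> last char: e
  3: ea$ea -> last char: a
  4: eaea$ -> last char: $


BWT = aeea$


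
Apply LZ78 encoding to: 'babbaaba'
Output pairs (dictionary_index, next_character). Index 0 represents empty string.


LZ78 encoding steps:
Dictionary: {0: ''}
Step 1: w='' (idx 0), next='b' -> output (0, 'b'), add 'b' as idx 1
Step 2: w='' (idx 0), next='a' -> output (0, 'a'), add 'a' as idx 2
Step 3: w='b' (idx 1), next='b' -> output (1, 'b'), add 'bb' as idx 3
Step 4: w='a' (idx 2), next='a' -> output (2, 'a'), add 'aa' as idx 4
Step 5: w='b' (idx 1), next='a' -> output (1, 'a'), add 'ba' as idx 5


Encoded: [(0, 'b'), (0, 'a'), (1, 'b'), (2, 'a'), (1, 'a')]


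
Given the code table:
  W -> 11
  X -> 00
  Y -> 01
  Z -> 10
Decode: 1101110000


Decoding:
11 -> W
01 -> Y
11 -> W
00 -> X
00 -> X


Result: WYWXX


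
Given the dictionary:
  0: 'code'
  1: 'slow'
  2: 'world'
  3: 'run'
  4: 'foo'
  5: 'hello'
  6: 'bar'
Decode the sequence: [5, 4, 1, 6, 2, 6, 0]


Look up each index in the dictionary:
  5 -> 'hello'
  4 -> 'foo'
  1 -> 'slow'
  6 -> 'bar'
  2 -> 'world'
  6 -> 'bar'
  0 -> 'code'

Decoded: "hello foo slow bar world bar code"


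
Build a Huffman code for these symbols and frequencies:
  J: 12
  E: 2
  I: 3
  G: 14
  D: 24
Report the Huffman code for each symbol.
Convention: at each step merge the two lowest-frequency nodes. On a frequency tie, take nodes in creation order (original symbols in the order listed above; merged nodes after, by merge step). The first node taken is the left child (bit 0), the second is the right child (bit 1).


Huffman tree construction:
Step 1: Merge E(2) + I(3) = 5
Step 2: Merge (E+I)(5) + J(12) = 17
Step 3: Merge G(14) + ((E+I)+J)(17) = 31
Step 4: Merge D(24) + (G+((E+I)+J))(31) = 55
Read each symbol's code off the tree from the root (left child = 0, right child = 1).

Codes:
  J: 111 (length 3)
  E: 1100 (length 4)
  I: 1101 (length 4)
  G: 10 (length 2)
  D: 0 (length 1)
Average code length: 108/55 = 1.9636 bits/symbol


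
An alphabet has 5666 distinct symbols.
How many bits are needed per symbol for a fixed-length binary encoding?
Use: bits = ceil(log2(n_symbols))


log2(5666) = 12.4681
Bracket: 2^12 = 4096 < 5666 <= 2^13 = 8192
So ceil(log2(5666)) = 13

bits = ceil(log2(5666)) = ceil(12.4681) = 13 bits


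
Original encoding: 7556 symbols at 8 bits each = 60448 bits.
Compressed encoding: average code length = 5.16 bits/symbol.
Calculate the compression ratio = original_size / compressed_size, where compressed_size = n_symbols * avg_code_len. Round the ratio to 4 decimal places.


original_size = n_symbols * orig_bits = 7556 * 8 = 60448 bits
compressed_size = n_symbols * avg_code_len = 7556 * 5.16 = 38988.96 bits
ratio = original_size / compressed_size = 60448 / 38988.96 = 1.5504

Compression ratio = 1.5504


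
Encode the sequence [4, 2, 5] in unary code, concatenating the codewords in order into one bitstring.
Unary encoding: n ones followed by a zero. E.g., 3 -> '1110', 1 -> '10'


Encode each number as n ones followed by a terminating 0:
  4 -> 11110 (5 bits)
  2 -> 110 (3 bits)
  5 -> 111110 (6 bits)
Total length = 5 + 3 + 6 = 14 bits.

Unary([4, 2, 5]) = 11110110111110 (14 bits)


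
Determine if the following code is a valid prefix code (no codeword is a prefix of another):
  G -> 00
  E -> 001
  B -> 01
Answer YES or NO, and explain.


Checking each pair (does one codeword prefix another?):
  G='00' vs E='001': prefix -- VIOLATION

NO -- this is NOT a valid prefix code. G (00) is a prefix of E (001).


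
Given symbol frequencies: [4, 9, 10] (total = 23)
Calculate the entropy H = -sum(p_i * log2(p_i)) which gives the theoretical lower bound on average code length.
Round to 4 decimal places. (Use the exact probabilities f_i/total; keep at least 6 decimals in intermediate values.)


Per-symbol terms -p_i * log2(p_i) with p_i = f_i/23:
  p = 4/23 = 0.173913: log2(p) = -2.523562, -p*log2(p) = 0.438880
  p = 9/23 = 0.391304: log2(p) = -1.353637, -p*log2(p) = 0.529684
  p = 10/23 = 0.434783: log2(p) = -1.201634, -p*log2(p) = 0.522450
H = 0.438880 + 0.529684 + 0.522450 = 1.491014

H = 1.491 bits/symbol


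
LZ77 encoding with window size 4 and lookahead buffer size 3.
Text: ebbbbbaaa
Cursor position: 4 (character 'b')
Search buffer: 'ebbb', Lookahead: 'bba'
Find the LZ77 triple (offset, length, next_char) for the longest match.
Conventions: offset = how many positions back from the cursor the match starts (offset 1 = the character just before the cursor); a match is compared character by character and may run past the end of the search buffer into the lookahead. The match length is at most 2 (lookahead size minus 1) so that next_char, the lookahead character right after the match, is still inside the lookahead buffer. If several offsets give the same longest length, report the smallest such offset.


Try each offset into the search buffer:
  offset=1 (pos 3, char 'b'): match length 2
  offset=2 (pos 2, char 'b'): match length 2
  offset=3 (pos 1, char 'b'): match length 2
  offset=4 (pos 0, char 'e'): match length 0
Longest match has length 2, found at offsets 1, 2, 3; take the smallest, offset 1.
next_char = character at position 4 + 2 = 6 -> 'a'

Best match: offset=1, length=2 (matching 'bb' starting at position 3)
LZ77 triple: (1, 2, 'a')


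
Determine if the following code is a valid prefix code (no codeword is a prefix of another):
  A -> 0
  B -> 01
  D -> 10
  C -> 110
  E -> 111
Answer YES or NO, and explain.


Checking each pair (does one codeword prefix another?):
  A='0' vs B='01': prefix -- VIOLATION

NO -- this is NOT a valid prefix code. A (0) is a prefix of B (01).


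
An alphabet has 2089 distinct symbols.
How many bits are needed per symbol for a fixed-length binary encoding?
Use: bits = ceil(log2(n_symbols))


log2(2089) = 11.0286
Bracket: 2^11 = 2048 < 2089 <= 2^12 = 4096
So ceil(log2(2089)) = 12

bits = ceil(log2(2089)) = ceil(11.0286) = 12 bits


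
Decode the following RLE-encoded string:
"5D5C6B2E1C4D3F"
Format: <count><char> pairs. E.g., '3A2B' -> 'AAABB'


Expanding each <count><char> pair:
  5D -> 'DDDDD'
  5C -> 'CCCCC'
  6B -> 'BBBBBB'
  2E -> 'EE'
  1C -> 'C'
  4D -> 'DDDD'
  3F -> 'FFF'

Decoded = DDDDDCCCCCBBBBBBEECDDDDFFF


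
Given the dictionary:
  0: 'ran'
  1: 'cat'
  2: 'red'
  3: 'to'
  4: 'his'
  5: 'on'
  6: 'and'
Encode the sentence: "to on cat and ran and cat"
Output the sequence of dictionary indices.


Look up each word in the dictionary:
  'to' -> 3
  'on' -> 5
  'cat' -> 1
  'and' -> 6
  'ran' -> 0
  'and' -> 6
  'cat' -> 1

Encoded: [3, 5, 1, 6, 0, 6, 1]


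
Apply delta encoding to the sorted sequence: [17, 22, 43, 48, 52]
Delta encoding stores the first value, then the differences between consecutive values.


First value: 17
Deltas:
  22 - 17 = 5
  43 - 22 = 21
  48 - 43 = 5
  52 - 48 = 4


Delta encoded: [17, 5, 21, 5, 4]


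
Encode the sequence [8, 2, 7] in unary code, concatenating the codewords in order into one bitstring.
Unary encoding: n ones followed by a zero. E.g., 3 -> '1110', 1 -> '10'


Encode each number as n ones followed by a terminating 0:
  8 -> 111111110 (9 bits)
  2 -> 110 (3 bits)
  7 -> 11111110 (8 bits)
Total length = 9 + 3 + 8 = 20 bits.

Unary([8, 2, 7]) = 11111111011011111110 (20 bits)


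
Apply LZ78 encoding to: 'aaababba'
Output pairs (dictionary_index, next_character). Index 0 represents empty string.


LZ78 encoding steps:
Dictionary: {0: ''}
Step 1: w='' (idx 0), next='a' -> output (0, 'a'), add 'a' as idx 1
Step 2: w='a' (idx 1), next='a' -> output (1, 'a'), add 'aa' as idx 2
Step 3: w='' (idx 0), next='b' -> output (0, 'b'), add 'b' as idx 3
Step 4: w='a' (idx 1), next='b' -> output (1, 'b'), add 'ab' as idx 4
Step 5: w='b' (idx 3), next='a' -> output (3, 'a'), add 'ba' as idx 5


Encoded: [(0, 'a'), (1, 'a'), (0, 'b'), (1, 'b'), (3, 'a')]


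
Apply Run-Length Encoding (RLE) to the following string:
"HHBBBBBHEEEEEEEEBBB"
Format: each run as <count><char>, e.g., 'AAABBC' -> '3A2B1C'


Scanning runs left to right:
  i=0: run of 'H' x 2 -> '2H'
  i=2: run of 'B' x 5 -> '5B'
  i=7: run of 'H' x 1 -> '1H'
  i=8: run of 'E' x 8 -> '8E'
  i=16: run of 'B' x 3 -> '3B'

RLE = 2H5B1H8E3B


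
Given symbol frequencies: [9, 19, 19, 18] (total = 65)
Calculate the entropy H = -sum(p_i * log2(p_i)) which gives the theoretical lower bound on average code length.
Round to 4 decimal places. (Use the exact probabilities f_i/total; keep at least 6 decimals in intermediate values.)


Per-symbol terms -p_i * log2(p_i) with p_i = f_i/65:
  p = 9/65 = 0.138462: log2(p) = -2.852443, -p*log2(p) = 0.394954
  p = 19/65 = 0.292308: log2(p) = -1.774440, -p*log2(p) = 0.518683
  p = 19/65 = 0.292308: log2(p) = -1.774440, -p*log2(p) = 0.518683
  p = 18/65 = 0.276923: log2(p) = -1.852443, -p*log2(p) = 0.512984
H = 0.394954 + 0.518683 + 0.518683 + 0.512984 = 1.945304

H = 1.9453 bits/symbol


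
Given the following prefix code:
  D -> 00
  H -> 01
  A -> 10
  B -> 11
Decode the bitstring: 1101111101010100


Decoding step by step:
Bits 11 -> B
Bits 01 -> H
Bits 11 -> B
Bits 11 -> B
Bits 01 -> H
Bits 01 -> H
Bits 01 -> H
Bits 00 -> D


Decoded message: BHBBHHHD


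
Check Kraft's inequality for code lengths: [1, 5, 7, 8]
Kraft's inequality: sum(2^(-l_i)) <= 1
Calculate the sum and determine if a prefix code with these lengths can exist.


Sum = 2^(-1) + 2^(-5) + 2^(-7) + 2^(-8)
    = 0.5 + 0.03125 + 0.0078125 + 0.00390625
    = 139/256 = 0.54296875
Since 0.54296875 <= 1, Kraft's inequality IS satisfied.
A prefix code with these lengths CAN exist.

Kraft sum = 0.54296875. Satisfied.


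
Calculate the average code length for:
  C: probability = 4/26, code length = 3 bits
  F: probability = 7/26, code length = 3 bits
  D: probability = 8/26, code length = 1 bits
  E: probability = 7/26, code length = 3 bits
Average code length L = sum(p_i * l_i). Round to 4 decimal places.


Weighted contributions p_i * l_i:
  C: (4/26) * 3 = 12/26
  F: (7/26) * 3 = 21/26
  D: (8/26) * 1 = 8/26
  E: (7/26) * 3 = 21/26
Sum = (12 + 21 + 8 + 21)/26 = 62/26

L = 62/26 = 2.3846 bits/symbol


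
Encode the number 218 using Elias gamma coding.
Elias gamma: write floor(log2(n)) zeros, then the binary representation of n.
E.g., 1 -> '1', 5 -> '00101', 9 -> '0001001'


num_bits = floor(log2(218)) + 1 = 8
leading_zeros = num_bits - 1 = 7
binary(218) = 11011010

Elias gamma(218) = '0000000' + '11011010' = 000000011011010 (15 bits)


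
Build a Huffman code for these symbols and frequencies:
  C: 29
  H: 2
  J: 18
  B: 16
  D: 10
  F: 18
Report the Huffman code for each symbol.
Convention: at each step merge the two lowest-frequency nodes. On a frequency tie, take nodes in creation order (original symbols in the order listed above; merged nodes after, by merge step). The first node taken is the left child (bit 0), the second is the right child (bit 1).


Huffman tree construction:
Step 1: Merge H(2) + D(10) = 12
Step 2: Merge (H+D)(12) + B(16) = 28
Step 3: Merge J(18) + F(18) = 36
Step 4: Merge ((H+D)+B)(28) + C(29) = 57
Step 5: Merge (J+F)(36) + (((H+D)+B)+C)(57) = 93
Read each symbol's code off the tree from the root (left child = 0, right child = 1).

Codes:
  C: 11 (length 2)
  H: 1000 (length 4)
  J: 00 (length 2)
  B: 101 (length 3)
  D: 1001 (length 4)
  F: 01 (length 2)
Average code length: 226/93 = 2.4301 bits/symbol


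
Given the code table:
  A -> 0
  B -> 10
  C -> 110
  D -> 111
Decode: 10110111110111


Decoding:
10 -> B
110 -> C
111 -> D
110 -> C
111 -> D


Result: BCDCD


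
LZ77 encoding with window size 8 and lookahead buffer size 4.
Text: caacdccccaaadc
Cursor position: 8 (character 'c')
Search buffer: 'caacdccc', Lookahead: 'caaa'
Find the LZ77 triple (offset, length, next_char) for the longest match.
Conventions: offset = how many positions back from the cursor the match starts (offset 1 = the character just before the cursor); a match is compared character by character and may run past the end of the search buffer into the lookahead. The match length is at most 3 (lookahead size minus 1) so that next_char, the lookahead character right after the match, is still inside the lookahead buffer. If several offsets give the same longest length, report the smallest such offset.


Try each offset into the search buffer:
  offset=1 (pos 7, char 'c'): match length 1
  offset=2 (pos 6, char 'c'): match length 1
  offset=3 (pos 5, char 'c'): match length 1
  offset=4 (pos 4, char 'd'): match length 0
  offset=5 (pos 3, char 'c'): match length 1
  offset=6 (pos 2, char 'a'): match length 0
  offset=7 (pos 1, char 'a'): match length 0
  offset=8 (pos 0, char 'c'): match length 3
Longest match has length 3 at offset 8.
next_char = character at position 8 + 3 = 11 -> 'a'

Best match: offset=8, length=3 (matching 'caa' starting at position 0)
LZ77 triple: (8, 3, 'a')


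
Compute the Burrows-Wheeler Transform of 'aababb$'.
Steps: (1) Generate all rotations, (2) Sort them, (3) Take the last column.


Rotations (sorted):
  0: $aababb -> last char: b
  1: aababb$ -> last char: $
  2: ababb$a -> last char: a
  3: abb$aab -> last char: b
  4: b$aabab -> last char: b
  5: babb$aa -> last char: a
  6: bb$aaba -> last char: a


BWT = b$abbaa


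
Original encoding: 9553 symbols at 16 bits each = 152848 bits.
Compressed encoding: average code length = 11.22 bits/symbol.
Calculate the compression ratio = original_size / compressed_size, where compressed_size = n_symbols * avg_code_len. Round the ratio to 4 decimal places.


original_size = n_symbols * orig_bits = 9553 * 16 = 152848 bits
compressed_size = n_symbols * avg_code_len = 9553 * 11.22 = 107184.66 bits
ratio = original_size / compressed_size = 152848 / 107184.66 = 1.426

Compression ratio = 1.426


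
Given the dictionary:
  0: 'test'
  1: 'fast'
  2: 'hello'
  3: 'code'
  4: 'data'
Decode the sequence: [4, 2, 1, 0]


Look up each index in the dictionary:
  4 -> 'data'
  2 -> 'hello'
  1 -> 'fast'
  0 -> 'test'

Decoded: "data hello fast test"


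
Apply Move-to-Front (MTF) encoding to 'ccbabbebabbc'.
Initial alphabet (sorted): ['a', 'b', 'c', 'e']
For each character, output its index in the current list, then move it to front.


MTF encoding:
'c': index 2 in ['a', 'b', 'c', 'e'] -> ['c', 'a', 'b', 'e']
'c': index 0 in ['c', 'a', 'b', 'e'] -> ['c', 'a', 'b', 'e']
'b': index 2 in ['c', 'a', 'b', 'e'] -> ['b', 'c', 'a', 'e']
'a': index 2 in ['b', 'c', 'a', 'e'] -> ['a', 'b', 'c', 'e']
'b': index 1 in ['a', 'b', 'c', 'e'] -> ['b', 'a', 'c', 'e']
'b': index 0 in ['b', 'a', 'c', 'e'] -> ['b', 'a', 'c', 'e']
'e': index 3 in ['b', 'a', 'c', 'e'] -> ['e', 'b', 'a', 'c']
'b': index 1 in ['e', 'b', 'a', 'c'] -> ['b', 'e', 'a', 'c']
'a': index 2 in ['b', 'e', 'a', 'c'] -> ['a', 'b', 'e', 'c']
'b': index 1 in ['a', 'b', 'e', 'c'] -> ['b', 'a', 'e', 'c']
'b': index 0 in ['b', 'a', 'e', 'c'] -> ['b', 'a', 'e', 'c']
'c': index 3 in ['b', 'a', 'e', 'c'] -> ['c', 'b', 'a', 'e']


Output: [2, 0, 2, 2, 1, 0, 3, 1, 2, 1, 0, 3]


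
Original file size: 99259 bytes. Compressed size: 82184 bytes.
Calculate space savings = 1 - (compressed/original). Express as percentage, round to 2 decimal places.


ratio = compressed/original = 82184/99259 = 0.827975
savings = 1 - ratio = 1 - 0.827975 = 0.172025
as a percentage: 0.172025 * 100 = 17.2%

Space savings = 1 - 82184/99259 = 17.2%


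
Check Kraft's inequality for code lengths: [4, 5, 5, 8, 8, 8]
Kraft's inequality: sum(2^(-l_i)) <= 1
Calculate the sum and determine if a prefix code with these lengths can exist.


Sum = 2^(-4) + 2^(-5) + 2^(-5) + 2^(-8) + 2^(-8) + 2^(-8)
    = 0.0625 + 0.03125 + 0.03125 + 0.00390625 + 0.00390625 + 0.00390625
    = 35/256 = 0.13671875
Since 0.13671875 <= 1, Kraft's inequality IS satisfied.
A prefix code with these lengths CAN exist.

Kraft sum = 0.13671875. Satisfied.


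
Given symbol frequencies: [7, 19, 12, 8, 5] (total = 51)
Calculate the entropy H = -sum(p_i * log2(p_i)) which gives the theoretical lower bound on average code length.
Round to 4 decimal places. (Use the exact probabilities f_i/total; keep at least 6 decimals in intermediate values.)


Per-symbol terms -p_i * log2(p_i) with p_i = f_i/51:
  p = 7/51 = 0.137255: log2(p) = -2.865070, -p*log2(p) = 0.393245
  p = 19/51 = 0.372549: log2(p) = -1.424498, -p*log2(p) = 0.530695
  p = 12/51 = 0.235294: log2(p) = -2.087463, -p*log2(p) = 0.491168
  p = 8/51 = 0.156863: log2(p) = -2.672425, -p*log2(p) = 0.419204
  p = 5/51 = 0.098039: log2(p) = -3.350497, -p*log2(p) = 0.328480
H = 0.393245 + 0.530695 + 0.491168 + 0.419204 + 0.328480 = 2.162792

H = 2.1628 bits/symbol


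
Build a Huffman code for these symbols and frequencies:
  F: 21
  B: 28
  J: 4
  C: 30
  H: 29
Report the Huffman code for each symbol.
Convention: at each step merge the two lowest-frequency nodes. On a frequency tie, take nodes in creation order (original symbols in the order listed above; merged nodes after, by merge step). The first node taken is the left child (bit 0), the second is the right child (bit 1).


Huffman tree construction:
Step 1: Merge J(4) + F(21) = 25
Step 2: Merge (J+F)(25) + B(28) = 53
Step 3: Merge H(29) + C(30) = 59
Step 4: Merge ((J+F)+B)(53) + (H+C)(59) = 112
Read each symbol's code off the tree from the root (left child = 0, right child = 1).

Codes:
  F: 001 (length 3)
  B: 01 (length 2)
  J: 000 (length 3)
  C: 11 (length 2)
  H: 10 (length 2)
Average code length: 249/112 = 2.2232 bits/symbol


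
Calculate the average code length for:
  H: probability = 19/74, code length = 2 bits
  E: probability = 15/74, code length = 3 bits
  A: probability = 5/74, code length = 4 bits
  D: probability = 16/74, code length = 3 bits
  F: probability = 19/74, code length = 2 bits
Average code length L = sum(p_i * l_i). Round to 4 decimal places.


Weighted contributions p_i * l_i:
  H: (19/74) * 2 = 38/74
  E: (15/74) * 3 = 45/74
  A: (5/74) * 4 = 20/74
  D: (16/74) * 3 = 48/74
  F: (19/74) * 2 = 38/74
Sum = (38 + 45 + 20 + 48 + 38)/74 = 189/74

L = 189/74 = 2.5541 bits/symbol


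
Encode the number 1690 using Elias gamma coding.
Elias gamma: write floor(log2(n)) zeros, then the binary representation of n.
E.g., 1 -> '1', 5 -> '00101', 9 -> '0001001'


num_bits = floor(log2(1690)) + 1 = 11
leading_zeros = num_bits - 1 = 10
binary(1690) = 11010011010

Elias gamma(1690) = '0000000000' + '11010011010' = 000000000011010011010 (21 bits)


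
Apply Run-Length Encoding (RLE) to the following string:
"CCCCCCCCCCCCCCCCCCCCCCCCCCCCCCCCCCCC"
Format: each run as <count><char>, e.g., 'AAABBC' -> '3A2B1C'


Scanning runs left to right:
  i=0: run of 'C' x 36 -> '36C'

RLE = 36C


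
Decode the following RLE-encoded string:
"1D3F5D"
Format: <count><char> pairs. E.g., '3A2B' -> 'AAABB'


Expanding each <count><char> pair:
  1D -> 'D'
  3F -> 'FFF'
  5D -> 'DDDDD'

Decoded = DFFFDDDDD


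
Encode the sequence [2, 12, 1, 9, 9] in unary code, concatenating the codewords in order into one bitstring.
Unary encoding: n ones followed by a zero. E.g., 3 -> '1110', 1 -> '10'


Encode each number as n ones followed by a terminating 0:
  2 -> 110 (3 bits)
  12 -> 1111111111110 (13 bits)
  1 -> 10 (2 bits)
  9 -> 1111111110 (10 bits)
  9 -> 1111111110 (10 bits)
Total length = 3 + 13 + 2 + 10 + 10 = 38 bits.

Unary([2, 12, 1, 9, 9]) = 11011111111111101011111111101111111110 (38 bits)


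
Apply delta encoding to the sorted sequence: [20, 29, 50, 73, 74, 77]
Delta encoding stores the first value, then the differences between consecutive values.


First value: 20
Deltas:
  29 - 20 = 9
  50 - 29 = 21
  73 - 50 = 23
  74 - 73 = 1
  77 - 74 = 3


Delta encoded: [20, 9, 21, 23, 1, 3]


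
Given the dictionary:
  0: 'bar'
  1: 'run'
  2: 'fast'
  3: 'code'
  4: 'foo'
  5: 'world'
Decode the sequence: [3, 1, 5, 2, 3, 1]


Look up each index in the dictionary:
  3 -> 'code'
  1 -> 'run'
  5 -> 'world'
  2 -> 'fast'
  3 -> 'code'
  1 -> 'run'

Decoded: "code run world fast code run"


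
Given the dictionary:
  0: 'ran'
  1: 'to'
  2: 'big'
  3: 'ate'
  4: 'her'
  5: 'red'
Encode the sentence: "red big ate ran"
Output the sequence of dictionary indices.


Look up each word in the dictionary:
  'red' -> 5
  'big' -> 2
  'ate' -> 3
  'ran' -> 0

Encoded: [5, 2, 3, 0]


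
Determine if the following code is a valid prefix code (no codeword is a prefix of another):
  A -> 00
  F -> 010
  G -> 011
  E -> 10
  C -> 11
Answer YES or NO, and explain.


Checking each pair (does one codeword prefix another?):
  A='00' vs F='010': no prefix
  A='00' vs G='011': no prefix
  A='00' vs E='10': no prefix
  A='00' vs C='11': no prefix
  F='010' vs A='00': no prefix
  F='010' vs G='011': no prefix
  F='010' vs E='10': no prefix
  F='010' vs C='11': no prefix
  G='011' vs A='00': no prefix
  G='011' vs F='010': no prefix
  G='011' vs E='10': no prefix
  G='011' vs C='11': no prefix
  E='10' vs A='00': no prefix
  E='10' vs F='010': no prefix
  E='10' vs G='011': no prefix
  E='10' vs C='11': no prefix
  C='11' vs A='00': no prefix
  C='11' vs F='010': no prefix
  C='11' vs G='011': no prefix
  C='11' vs E='10': no prefix
No violation found over all pairs.

YES -- this is a valid prefix code. No codeword is a prefix of any other codeword.


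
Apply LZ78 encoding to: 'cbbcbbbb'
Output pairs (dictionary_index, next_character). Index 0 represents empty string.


LZ78 encoding steps:
Dictionary: {0: ''}
Step 1: w='' (idx 0), next='c' -> output (0, 'c'), add 'c' as idx 1
Step 2: w='' (idx 0), next='b' -> output (0, 'b'), add 'b' as idx 2
Step 3: w='b' (idx 2), next='c' -> output (2, 'c'), add 'bc' as idx 3
Step 4: w='b' (idx 2), next='b' -> output (2, 'b'), add 'bb' as idx 4
Step 5: w='bb' (idx 4), end of input -> output (4, '')


Encoded: [(0, 'c'), (0, 'b'), (2, 'c'), (2, 'b'), (4, '')]


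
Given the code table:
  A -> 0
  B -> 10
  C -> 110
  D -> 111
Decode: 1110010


Decoding:
111 -> D
0 -> A
0 -> A
10 -> B


Result: DAAB


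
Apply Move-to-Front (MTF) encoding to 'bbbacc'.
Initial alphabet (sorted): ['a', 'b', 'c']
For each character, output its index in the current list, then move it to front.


MTF encoding:
'b': index 1 in ['a', 'b', 'c'] -> ['b', 'a', 'c']
'b': index 0 in ['b', 'a', 'c'] -> ['b', 'a', 'c']
'b': index 0 in ['b', 'a', 'c'] -> ['b', 'a', 'c']
'a': index 1 in ['b', 'a', 'c'] -> ['a', 'b', 'c']
'c': index 2 in ['a', 'b', 'c'] -> ['c', 'a', 'b']
'c': index 0 in ['c', 'a', 'b'] -> ['c', 'a', 'b']


Output: [1, 0, 0, 1, 2, 0]


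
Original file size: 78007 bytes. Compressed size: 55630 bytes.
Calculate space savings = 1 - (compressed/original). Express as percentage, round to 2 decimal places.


ratio = compressed/original = 55630/78007 = 0.713141
savings = 1 - ratio = 1 - 0.713141 = 0.286859
as a percentage: 0.286859 * 100 = 28.69%

Space savings = 1 - 55630/78007 = 28.69%


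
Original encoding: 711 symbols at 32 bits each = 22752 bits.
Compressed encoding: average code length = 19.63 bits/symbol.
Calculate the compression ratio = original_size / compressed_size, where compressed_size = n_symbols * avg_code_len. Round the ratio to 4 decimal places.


original_size = n_symbols * orig_bits = 711 * 32 = 22752 bits
compressed_size = n_symbols * avg_code_len = 711 * 19.63 = 13956.93 bits
ratio = original_size / compressed_size = 22752 / 13956.93 = 1.6302

Compression ratio = 1.6302


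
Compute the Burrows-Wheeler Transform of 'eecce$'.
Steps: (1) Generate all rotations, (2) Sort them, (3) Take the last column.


Rotations (sorted):
  0: $eecce -> last char: e
  1: cce$ee -> last char: e
  2: ce$eec -> last char: c
  3: e$eecc -> last char: c
  4: ecce$e -> last char: e
  5: eecce$ -> last char: $


BWT = eecce$


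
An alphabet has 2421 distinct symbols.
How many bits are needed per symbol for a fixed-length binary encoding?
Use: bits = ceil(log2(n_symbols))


log2(2421) = 11.2414
Bracket: 2^11 = 2048 < 2421 <= 2^12 = 4096
So ceil(log2(2421)) = 12

bits = ceil(log2(2421)) = ceil(11.2414) = 12 bits


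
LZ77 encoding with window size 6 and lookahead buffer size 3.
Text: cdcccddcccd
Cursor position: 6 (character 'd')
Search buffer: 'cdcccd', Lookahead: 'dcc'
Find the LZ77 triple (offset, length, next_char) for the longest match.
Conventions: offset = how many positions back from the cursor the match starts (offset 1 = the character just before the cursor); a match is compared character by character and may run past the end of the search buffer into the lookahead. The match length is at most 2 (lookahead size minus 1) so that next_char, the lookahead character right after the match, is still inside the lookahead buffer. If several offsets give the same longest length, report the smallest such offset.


Try each offset into the search buffer:
  offset=1 (pos 5, char 'd'): match length 1
  offset=2 (pos 4, char 'c'): match length 0
  offset=3 (pos 3, char 'c'): match length 0
  offset=4 (pos 2, char 'c'): match length 0
  offset=5 (pos 1, char 'd'): match length 2
  offset=6 (pos 0, char 'c'): match length 0
Longest match has length 2 at offset 5.
next_char = character at position 6 + 2 = 8 -> 'c'

Best match: offset=5, length=2 (matching 'dc' starting at position 1)
LZ77 triple: (5, 2, 'c')


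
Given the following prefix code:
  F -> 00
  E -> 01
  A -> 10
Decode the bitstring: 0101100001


Decoding step by step:
Bits 01 -> E
Bits 01 -> E
Bits 10 -> A
Bits 00 -> F
Bits 01 -> E


Decoded message: EEAFE


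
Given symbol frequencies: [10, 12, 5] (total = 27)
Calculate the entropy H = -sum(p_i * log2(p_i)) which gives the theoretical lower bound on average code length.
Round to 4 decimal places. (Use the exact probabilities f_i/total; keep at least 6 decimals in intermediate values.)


Per-symbol terms -p_i * log2(p_i) with p_i = f_i/27:
  p = 10/27 = 0.370370: log2(p) = -1.432959, -p*log2(p) = 0.530726
  p = 12/27 = 0.444444: log2(p) = -1.169925, -p*log2(p) = 0.519967
  p = 5/27 = 0.185185: log2(p) = -2.432959, -p*log2(p) = 0.450548
H = 0.530726 + 0.519967 + 0.450548 = 1.501241

H = 1.5012 bits/symbol


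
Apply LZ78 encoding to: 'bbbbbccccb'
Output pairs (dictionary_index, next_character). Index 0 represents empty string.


LZ78 encoding steps:
Dictionary: {0: ''}
Step 1: w='' (idx 0), next='b' -> output (0, 'b'), add 'b' as idx 1
Step 2: w='b' (idx 1), next='b' -> output (1, 'b'), add 'bb' as idx 2
Step 3: w='bb' (idx 2), next='c' -> output (2, 'c'), add 'bbc' as idx 3
Step 4: w='' (idx 0), next='c' -> output (0, 'c'), add 'c' as idx 4
Step 5: w='c' (idx 4), next='c' -> output (4, 'c'), add 'cc' as idx 5
Step 6: w='b' (idx 1), end of input -> output (1, '')


Encoded: [(0, 'b'), (1, 'b'), (2, 'c'), (0, 'c'), (4, 'c'), (1, '')]


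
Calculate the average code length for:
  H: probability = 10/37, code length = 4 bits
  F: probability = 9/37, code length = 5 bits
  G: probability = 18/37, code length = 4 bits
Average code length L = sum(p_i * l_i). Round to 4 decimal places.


Weighted contributions p_i * l_i:
  H: (10/37) * 4 = 40/37
  F: (9/37) * 5 = 45/37
  G: (18/37) * 4 = 72/37
Sum = (40 + 45 + 72)/37 = 157/37

L = 157/37 = 4.2432 bits/symbol


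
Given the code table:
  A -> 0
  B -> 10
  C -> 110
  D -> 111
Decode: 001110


Decoding:
0 -> A
0 -> A
111 -> D
0 -> A


Result: AADA


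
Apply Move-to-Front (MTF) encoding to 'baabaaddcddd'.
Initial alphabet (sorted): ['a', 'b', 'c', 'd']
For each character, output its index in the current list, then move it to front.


MTF encoding:
'b': index 1 in ['a', 'b', 'c', 'd'] -> ['b', 'a', 'c', 'd']
'a': index 1 in ['b', 'a', 'c', 'd'] -> ['a', 'b', 'c', 'd']
'a': index 0 in ['a', 'b', 'c', 'd'] -> ['a', 'b', 'c', 'd']
'b': index 1 in ['a', 'b', 'c', 'd'] -> ['b', 'a', 'c', 'd']
'a': index 1 in ['b', 'a', 'c', 'd'] -> ['a', 'b', 'c', 'd']
'a': index 0 in ['a', 'b', 'c', 'd'] -> ['a', 'b', 'c', 'd']
'd': index 3 in ['a', 'b', 'c', 'd'] -> ['d', 'a', 'b', 'c']
'd': index 0 in ['d', 'a', 'b', 'c'] -> ['d', 'a', 'b', 'c']
'c': index 3 in ['d', 'a', 'b', 'c'] -> ['c', 'd', 'a', 'b']
'd': index 1 in ['c', 'd', 'a', 'b'] -> ['d', 'c', 'a', 'b']
'd': index 0 in ['d', 'c', 'a', 'b'] -> ['d', 'c', 'a', 'b']
'd': index 0 in ['d', 'c', 'a', 'b'] -> ['d', 'c', 'a', 'b']


Output: [1, 1, 0, 1, 1, 0, 3, 0, 3, 1, 0, 0]


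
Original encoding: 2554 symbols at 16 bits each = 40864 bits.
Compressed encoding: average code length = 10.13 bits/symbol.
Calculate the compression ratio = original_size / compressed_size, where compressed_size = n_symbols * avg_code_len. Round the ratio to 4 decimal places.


original_size = n_symbols * orig_bits = 2554 * 16 = 40864 bits
compressed_size = n_symbols * avg_code_len = 2554 * 10.13 = 25872.02 bits
ratio = original_size / compressed_size = 40864 / 25872.02 = 1.5795

Compression ratio = 1.5795


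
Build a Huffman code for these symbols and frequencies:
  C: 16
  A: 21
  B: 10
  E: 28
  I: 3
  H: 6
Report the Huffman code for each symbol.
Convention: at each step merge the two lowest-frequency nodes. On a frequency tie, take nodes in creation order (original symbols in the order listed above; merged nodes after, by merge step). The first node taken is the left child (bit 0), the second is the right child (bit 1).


Huffman tree construction:
Step 1: Merge I(3) + H(6) = 9
Step 2: Merge (I+H)(9) + B(10) = 19
Step 3: Merge C(16) + ((I+H)+B)(19) = 35
Step 4: Merge A(21) + E(28) = 49
Step 5: Merge (C+((I+H)+B))(35) + (A+E)(49) = 84
Read each symbol's code off the tree from the root (left child = 0, right child = 1).

Codes:
  C: 00 (length 2)
  A: 10 (length 2)
  B: 011 (length 3)
  E: 11 (length 2)
  I: 0100 (length 4)
  H: 0101 (length 4)
Average code length: 196/84 = 2.3333 bits/symbol


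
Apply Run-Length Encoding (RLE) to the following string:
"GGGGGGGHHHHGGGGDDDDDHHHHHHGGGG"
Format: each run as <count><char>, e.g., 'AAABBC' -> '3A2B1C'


Scanning runs left to right:
  i=0: run of 'G' x 7 -> '7G'
  i=7: run of 'H' x 4 -> '4H'
  i=11: run of 'G' x 4 -> '4G'
  i=15: run of 'D' x 5 -> '5D'
  i=20: run of 'H' x 6 -> '6H'
  i=26: run of 'G' x 4 -> '4G'

RLE = 7G4H4G5D6H4G


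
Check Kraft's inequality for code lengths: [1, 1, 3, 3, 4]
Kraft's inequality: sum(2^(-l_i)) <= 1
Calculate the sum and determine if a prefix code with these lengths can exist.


Sum = 2^(-1) + 2^(-1) + 2^(-3) + 2^(-3) + 2^(-4)
    = 0.5 + 0.5 + 0.125 + 0.125 + 0.0625
    = 21/16 = 1.3125
Since 1.3125 > 1, Kraft's inequality is NOT satisfied.
A prefix code with these lengths CANNOT exist.

Kraft sum = 1.3125. Not satisfied.


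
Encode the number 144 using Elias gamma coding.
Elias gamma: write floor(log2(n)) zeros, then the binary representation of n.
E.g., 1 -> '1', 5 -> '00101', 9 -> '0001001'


num_bits = floor(log2(144)) + 1 = 8
leading_zeros = num_bits - 1 = 7
binary(144) = 10010000

Elias gamma(144) = '0000000' + '10010000' = 000000010010000 (15 bits)


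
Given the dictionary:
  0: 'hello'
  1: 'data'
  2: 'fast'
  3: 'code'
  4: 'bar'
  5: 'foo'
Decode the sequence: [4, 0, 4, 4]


Look up each index in the dictionary:
  4 -> 'bar'
  0 -> 'hello'
  4 -> 'bar'
  4 -> 'bar'

Decoded: "bar hello bar bar"


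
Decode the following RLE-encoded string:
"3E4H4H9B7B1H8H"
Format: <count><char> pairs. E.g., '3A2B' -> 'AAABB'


Expanding each <count><char> pair:
  3E -> 'EEE'
  4H -> 'HHHH'
  4H -> 'HHHH'
  9B -> 'BBBBBBBBB'
  7B -> 'BBBBBBB'
  1H -> 'H'
  8H -> 'HHHHHHHH'

Decoded = EEEHHHHHHHHBBBBBBBBBBBBBBBBHHHHHHHHH


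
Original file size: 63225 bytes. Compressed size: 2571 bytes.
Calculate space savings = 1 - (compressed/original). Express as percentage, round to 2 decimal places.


ratio = compressed/original = 2571/63225 = 0.040664
savings = 1 - ratio = 1 - 0.040664 = 0.959336
as a percentage: 0.959336 * 100 = 95.93%

Space savings = 1 - 2571/63225 = 95.93%


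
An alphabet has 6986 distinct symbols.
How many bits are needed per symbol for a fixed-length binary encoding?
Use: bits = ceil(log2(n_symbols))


log2(6986) = 12.7703
Bracket: 2^12 = 4096 < 6986 <= 2^13 = 8192
So ceil(log2(6986)) = 13

bits = ceil(log2(6986)) = ceil(12.7703) = 13 bits


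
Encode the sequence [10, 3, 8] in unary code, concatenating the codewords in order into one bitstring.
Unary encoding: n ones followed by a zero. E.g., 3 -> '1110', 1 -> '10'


Encode each number as n ones followed by a terminating 0:
  10 -> 11111111110 (11 bits)
  3 -> 1110 (4 bits)
  8 -> 111111110 (9 bits)
Total length = 11 + 4 + 9 = 24 bits.

Unary([10, 3, 8]) = 111111111101110111111110 (24 bits)


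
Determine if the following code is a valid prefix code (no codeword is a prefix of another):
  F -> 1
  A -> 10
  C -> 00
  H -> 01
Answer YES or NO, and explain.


Checking each pair (does one codeword prefix another?):
  F='1' vs A='10': prefix -- VIOLATION

NO -- this is NOT a valid prefix code. F (1) is a prefix of A (10).


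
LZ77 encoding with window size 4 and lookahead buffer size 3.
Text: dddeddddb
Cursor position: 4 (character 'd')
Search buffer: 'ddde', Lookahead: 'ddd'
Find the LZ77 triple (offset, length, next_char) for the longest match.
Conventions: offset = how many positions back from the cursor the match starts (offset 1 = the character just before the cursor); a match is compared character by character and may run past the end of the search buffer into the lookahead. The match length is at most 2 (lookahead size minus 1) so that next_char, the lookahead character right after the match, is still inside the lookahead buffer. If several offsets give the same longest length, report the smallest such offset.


Try each offset into the search buffer:
  offset=1 (pos 3, char 'e'): match length 0
  offset=2 (pos 2, char 'd'): match length 1
  offset=3 (pos 1, char 'd'): match length 2
  offset=4 (pos 0, char 'd'): match length 2
Longest match has length 2, found at offsets 3, 4; take the smallest, offset 3.
next_char = character at position 4 + 2 = 6 -> 'd'

Best match: offset=3, length=2 (matching 'dd' starting at position 1)
LZ77 triple: (3, 2, 'd')


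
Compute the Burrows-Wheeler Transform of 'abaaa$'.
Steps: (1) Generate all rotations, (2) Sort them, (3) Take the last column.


Rotations (sorted):
  0: $abaaa -> last char: a
  1: a$abaa -> last char: a
  2: aa$aba -> last char: a
  3: aaa$ab -> last char: b
  4: abaaa$ -> last char: $
  5: baaa$a -> last char: a


BWT = aaab$a


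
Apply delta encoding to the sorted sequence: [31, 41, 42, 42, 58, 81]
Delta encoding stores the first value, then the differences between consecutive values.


First value: 31
Deltas:
  41 - 31 = 10
  42 - 41 = 1
  42 - 42 = 0
  58 - 42 = 16
  81 - 58 = 23


Delta encoded: [31, 10, 1, 0, 16, 23]


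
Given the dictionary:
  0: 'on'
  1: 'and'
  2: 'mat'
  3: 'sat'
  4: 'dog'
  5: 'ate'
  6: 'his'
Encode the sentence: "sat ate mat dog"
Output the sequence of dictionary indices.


Look up each word in the dictionary:
  'sat' -> 3
  'ate' -> 5
  'mat' -> 2
  'dog' -> 4

Encoded: [3, 5, 2, 4]


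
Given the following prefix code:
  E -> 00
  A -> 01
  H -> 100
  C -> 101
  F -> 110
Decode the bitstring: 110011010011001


Decoding step by step:
Bits 110 -> F
Bits 01 -> A
Bits 101 -> C
Bits 00 -> E
Bits 110 -> F
Bits 01 -> A


Decoded message: FACEFA


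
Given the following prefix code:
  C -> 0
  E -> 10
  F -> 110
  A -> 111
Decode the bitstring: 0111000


Decoding step by step:
Bits 0 -> C
Bits 111 -> A
Bits 0 -> C
Bits 0 -> C
Bits 0 -> C


Decoded message: CACCC


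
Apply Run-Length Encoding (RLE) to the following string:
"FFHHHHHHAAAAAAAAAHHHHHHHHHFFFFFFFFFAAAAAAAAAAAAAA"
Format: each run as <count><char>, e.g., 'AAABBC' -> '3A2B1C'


Scanning runs left to right:
  i=0: run of 'F' x 2 -> '2F'
  i=2: run of 'H' x 6 -> '6H'
  i=8: run of 'A' x 9 -> '9A'
  i=17: run of 'H' x 9 -> '9H'
  i=26: run of 'F' x 9 -> '9F'
  i=35: run of 'A' x 14 -> '14A'

RLE = 2F6H9A9H9F14A
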